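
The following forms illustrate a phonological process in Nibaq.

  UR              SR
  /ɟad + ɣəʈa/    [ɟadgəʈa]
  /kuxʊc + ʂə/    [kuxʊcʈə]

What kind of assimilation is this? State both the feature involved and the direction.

Comparing underlying and surface forms, /ɣ/ → [g] is the alternation; the neighbouring /d/ is constant.
/ɣ/ is a fricative while /d/ is a stop; the output [g] is a stop, matching the trigger — so the feature that spreads is manner.
Place and voice are unchanged, so the assimilation is partial, not total.
The same holds elsewhere in the data: /ʂ/ → [ʈ] after /c/ (fricative → stop, matching a stop) — only manner changes, and always toward the preceding segment.
The trigger is the preceding segment, so the direction is progressive (perseverative).

progressive manner assimilation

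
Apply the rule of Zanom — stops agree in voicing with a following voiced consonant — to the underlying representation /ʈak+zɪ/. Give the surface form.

/k/ is a voiceless velar stop. The following trigger /z/ is voiced, so /k/ must become voiced as well.
Changing only its voicing to voiced gives [g] — the voiced velar stop.

[ʈagzɪ]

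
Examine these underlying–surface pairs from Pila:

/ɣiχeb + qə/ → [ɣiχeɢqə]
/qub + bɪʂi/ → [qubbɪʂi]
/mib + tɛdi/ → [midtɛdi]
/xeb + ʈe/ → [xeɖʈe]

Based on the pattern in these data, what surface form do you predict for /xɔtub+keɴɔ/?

The data show regressive place assimilation: /b/ → [ɢ] before /q/; /b/ → [d] before /t/; /b/ → [ɖ] before /ʈ/. In each pair only place changes, matching the following consonant, while manner and voice stay constant.
Nothing changes in [qubbɪʂi]: there the adjacent consonants already agree in place (/b/ and /b/ are both bilabial), so this form is consistent with the same rule.
The rule targets /b/ (voiced bilabial stop), which sits before the trigger /k/ (velar).
The voiced velar stop is [g], so /b/ → [g].

[xɔtugkeɴɔ]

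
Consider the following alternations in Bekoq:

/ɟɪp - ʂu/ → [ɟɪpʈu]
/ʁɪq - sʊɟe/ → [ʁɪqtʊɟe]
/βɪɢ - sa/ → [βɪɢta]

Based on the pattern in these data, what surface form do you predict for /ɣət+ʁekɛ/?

[ɣətɢekɛ]

The data show progressive manner assimilation: /ʂ/ → [ʈ] after /p/; /s/ → [t] after /q/; /s/ → [t] after /ɢ/. In each pair only manner changes, matching the preceding consonant, while place and voice stay constant.
The rule targets /ʁ/ (voiced uvular fricative), which sits after the trigger /t/ (stop).
Changing only its manner to stop gives [ɢ] — the voiced uvular stop.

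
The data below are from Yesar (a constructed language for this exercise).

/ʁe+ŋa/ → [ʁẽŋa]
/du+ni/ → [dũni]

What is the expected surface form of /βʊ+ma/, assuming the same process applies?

[βʊ̃ma]

The data show regressive nasality assimilation (vowel nasalisation): /e/ → [ẽ] before /ŋ/; /u/ → [ũ] before /n/ — a vowel is nasalised by an immediately following nasal consonant.
The vowel /ʊ/ is adjacent to the following nasal /m/, so it acquires [+nasal] and surfaces as [ʊ̃].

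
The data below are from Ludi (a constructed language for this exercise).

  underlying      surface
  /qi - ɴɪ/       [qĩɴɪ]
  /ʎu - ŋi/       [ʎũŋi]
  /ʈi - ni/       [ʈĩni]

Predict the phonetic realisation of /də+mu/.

[də̃mu]

The data show regressive nasality assimilation (vowel nasalisation): /i/ → [ĩ] before /ɴ/; /u/ → [ũ] before /ŋ/; /i/ → [ĩ] before /n/ — a vowel is nasalised by an immediately following nasal consonant.
/ə/ sits next to the nasal /m/ and is therefore nasalised to [ə̃].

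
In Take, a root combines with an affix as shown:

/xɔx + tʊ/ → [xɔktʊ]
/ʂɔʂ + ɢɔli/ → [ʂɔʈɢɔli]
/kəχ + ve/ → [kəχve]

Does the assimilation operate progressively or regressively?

The segment that alternates is /x/, which surfaces as [k] when adjacent to /t/.
/x/ is a fricative while /t/ is a stop; the output [k] is a stop, matching the trigger — so the feature that spreads is manner.
The same holds elsewhere in the data: /ʂ/ → [ʈ] before /ɢ/ (fricative → stop, matching a stop) — only manner changes, and always toward the following segment.
Nothing changes in [kəχve]: there the adjacent consonants already agree in manner (/χ/ and /v/ are both fricatives), so this form is consistent with the same rule.
Since the segment that changes precedes the conditioning segment, the assimilation is regressive.

regressive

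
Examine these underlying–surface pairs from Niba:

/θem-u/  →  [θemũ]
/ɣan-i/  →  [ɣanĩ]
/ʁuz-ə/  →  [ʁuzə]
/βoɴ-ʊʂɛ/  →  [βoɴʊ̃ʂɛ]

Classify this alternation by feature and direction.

The vowel /u/ surfaces as nasalised [ũ] next to the preceding nasal /m/ — it has acquired the [+nasal] feature of its neighbour.
The other forms show the same pattern: /i/ → [ĩ] after /n/; /ʊ/ → [ʊ̃] after /ɴ/ — each time a vowel is nasalised next to a preceding nasal.
No change occurs in [ʁuzə] because the vowel at the boundary is adjacent to an oral consonant, not a nasal (/ə/ next to /z/).
Because the conditioning nasal is to the left of the vowel that changes, the process is progressive (perseverative).

progressive nasality assimilation (vowel nasalisation)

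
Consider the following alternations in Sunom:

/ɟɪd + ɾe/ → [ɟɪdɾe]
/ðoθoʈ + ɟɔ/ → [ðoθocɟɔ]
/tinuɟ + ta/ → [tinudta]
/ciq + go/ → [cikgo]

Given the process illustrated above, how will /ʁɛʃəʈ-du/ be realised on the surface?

The data show regressive place assimilation: /ʈ/ → [c] before /ɟ/; /ɟ/ → [d] before /t/; /q/ → [k] before /g/. In each pair only place changes, matching the following consonant, while manner and voice stay constant.
No alternation appears in [ɟɪdɾe]: there the adjacent consonants already agree in place (/d/ and /ɾ/ are both alveolar), so this form is consistent with the same rule.
The rule targets /ʈ/ (voiceless retroflex stop), which sits before the trigger /d/ (alveolar).
A voiceless alveolar stop is [t], so the surface segment is [t].

[ʁɛʃətdu]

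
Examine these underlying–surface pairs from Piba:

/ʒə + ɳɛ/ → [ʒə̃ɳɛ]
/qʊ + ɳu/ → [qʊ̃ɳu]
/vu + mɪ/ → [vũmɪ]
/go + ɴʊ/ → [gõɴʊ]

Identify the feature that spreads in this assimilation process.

The vowel /ə/ surfaces as nasalised [ə̃] next to the following nasal /ɳ/ — it has acquired the [+nasal] feature of its neighbour.
Likewise in the remaining data: /ʊ/ → [ʊ̃] before /ɳ/; /u/ → [ũ] before /m/; /o/ → [õ] before /ɴ/ — each time a vowel is nasalised next to a following nasal.

nasality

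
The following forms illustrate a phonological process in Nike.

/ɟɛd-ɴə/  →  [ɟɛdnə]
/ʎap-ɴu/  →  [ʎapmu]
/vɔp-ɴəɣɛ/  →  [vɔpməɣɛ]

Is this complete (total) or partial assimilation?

The segment that alternates is /ɴ/, which surfaces as [n] when adjacent to /d/.
/ɴ/ is uvular while /d/ is alveolar; the output [n] is alveolar, matching the trigger — so the feature that spreads is place.
Manner and voice are unchanged, so the assimilation is partial, not total.
The other alternating form patterns the same way: /ɴ/ → [m] after /p/ (uvular → bilabial, matching bilabial) — only place changes, and always toward the preceding segment.

partial assimilation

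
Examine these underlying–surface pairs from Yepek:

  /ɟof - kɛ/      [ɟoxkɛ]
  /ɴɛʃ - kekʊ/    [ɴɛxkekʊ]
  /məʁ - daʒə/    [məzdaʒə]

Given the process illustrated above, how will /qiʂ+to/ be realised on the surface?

The data show regressive place assimilation: /f/ → [x] before /k/; /ʃ/ → [x] before /k/; /ʁ/ → [z] before /d/. In each pair only place changes, matching the following consonant, while manner and voice stay constant.
/ʂ/ is a voiceless retroflex fricative. The following trigger /t/ is alveolar, so /ʂ/ must become alveolar as well.
The voiceless alveolar fricative is [s], so /ʂ/ → [s].

[qisto]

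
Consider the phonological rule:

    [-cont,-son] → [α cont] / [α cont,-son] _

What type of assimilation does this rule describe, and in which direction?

progressive manner assimilation

The rule copies [cont] (continuancy) from the environment onto the target stops; since [±cont] encodes the stop/fricative manner contrast, the assimilating dimension is manner.
The conditioning segment sits to the left of the focus bar, meaning the trigger precedes the segment that changes — progressive assimilation.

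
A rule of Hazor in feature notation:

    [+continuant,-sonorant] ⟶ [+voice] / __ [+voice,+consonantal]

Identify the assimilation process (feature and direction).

regressive voicing assimilation

The structural change is [+voice], and the conditioning segment [+voice,+consonantal] (a voiced consonant) is itself voiced, so the target comes to share the voicing of its neighbour — voicing assimilation.
The conditioning segment sits to the right of the focus bar, meaning the trigger follows the segment that changes — regressive assimilation.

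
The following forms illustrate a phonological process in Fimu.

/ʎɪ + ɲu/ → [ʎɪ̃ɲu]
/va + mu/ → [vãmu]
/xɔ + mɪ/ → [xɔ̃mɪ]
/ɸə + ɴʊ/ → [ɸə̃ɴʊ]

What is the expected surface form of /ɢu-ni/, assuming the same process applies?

[ɢũni]

The data show regressive nasality assimilation (vowel nasalisation): /ɪ/ → [ɪ̃] before /ɲ/; /a/ → [ã] before /m/; /ɔ/ → [ɔ̃] before /m/; /ə/ → [ə̃] before /ɴ/ — a vowel is nasalised by an immediately following nasal consonant.
The vowel /u/ is adjacent to the following nasal /n/, so it acquires [+nasal] and surfaces as [ũ].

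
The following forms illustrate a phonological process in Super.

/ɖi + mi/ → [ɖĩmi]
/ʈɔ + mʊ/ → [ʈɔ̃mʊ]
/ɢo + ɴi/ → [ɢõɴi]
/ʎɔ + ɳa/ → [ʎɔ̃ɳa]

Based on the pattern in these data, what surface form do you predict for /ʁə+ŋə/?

[ʁə̃ŋə]

The data show regressive nasality assimilation (vowel nasalisation): /i/ → [ĩ] before /m/; /ɔ/ → [ɔ̃] before /m/; /o/ → [õ] before /ɴ/; /ɔ/ → [ɔ̃] before /ɳ/ — a vowel is nasalised by an immediately following nasal consonant.
The vowel /ə/ is adjacent to the following nasal /ŋ/, so it acquires [+nasal] and surfaces as [ə̃].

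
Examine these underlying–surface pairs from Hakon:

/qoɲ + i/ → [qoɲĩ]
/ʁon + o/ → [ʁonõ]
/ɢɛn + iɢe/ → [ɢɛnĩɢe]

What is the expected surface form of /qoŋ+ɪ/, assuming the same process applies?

[qoŋɪ̃]

The data show progressive nasality assimilation (vowel nasalisation): /i/ → [ĩ] after /ɲ/; /o/ → [õ] after /n/; /i/ → [ĩ] after /n/ — a vowel is nasalised by an immediately preceding nasal consonant.
/ɪ/ sits next to the nasal /ŋ/ and is therefore nasalised to [ɪ̃].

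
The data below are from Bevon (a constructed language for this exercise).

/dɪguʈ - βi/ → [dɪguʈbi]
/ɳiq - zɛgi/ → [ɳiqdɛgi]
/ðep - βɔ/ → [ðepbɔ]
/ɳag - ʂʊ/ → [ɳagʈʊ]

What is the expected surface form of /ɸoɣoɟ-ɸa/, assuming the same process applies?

[ɸoɣoɟpa]

The data show progressive manner assimilation: /β/ → [b] after /ʈ/; /z/ → [d] after /q/; /β/ → [b] after /p/; /ʂ/ → [ʈ] after /g/. In each pair only manner changes, matching the preceding consonant, while place and voice stay constant.
/ɸ/ is a voiceless bilabial fricative. The preceding trigger /ɟ/ is a stop, so /ɸ/ must become a stop as well.
The voiceless bilabial stop is [p], so /ɸ/ → [p].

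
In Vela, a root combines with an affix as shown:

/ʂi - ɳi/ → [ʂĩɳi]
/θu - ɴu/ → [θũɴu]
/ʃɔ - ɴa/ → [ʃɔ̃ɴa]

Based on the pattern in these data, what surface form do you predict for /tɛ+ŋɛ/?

[tɛ̃ŋɛ]

The data show regressive nasality assimilation (vowel nasalisation): /i/ → [ĩ] before /ɳ/; /u/ → [ũ] before /ɴ/; /ɔ/ → [ɔ̃] before /ɴ/ — a vowel is nasalised by an immediately following nasal consonant.
The vowel /ɛ/ is adjacent to the following nasal /ŋ/, so it acquires [+nasal] and surfaces as [ɛ̃].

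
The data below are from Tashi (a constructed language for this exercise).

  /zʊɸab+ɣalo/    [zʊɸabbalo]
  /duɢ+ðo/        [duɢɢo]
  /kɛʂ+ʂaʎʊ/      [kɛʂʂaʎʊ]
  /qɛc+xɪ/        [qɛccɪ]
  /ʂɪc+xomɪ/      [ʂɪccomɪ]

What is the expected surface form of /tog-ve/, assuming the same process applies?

The data show progressive total assimilation (/ɣ/ → [b] after /b/; /ð/ → [ɢ] after /ɢ/; /x/ → [c] after /c/): in every case the target segment becomes identical to its preceding neighbour, copying more than a single feature.
In [kɛʂʂaʎʊ] the two consonants at the boundary are already identical (/ʂ/ + /ʂ/), so the rule applies vacuously and nothing changes.
/v/ is the segment targeted by the rule; it sits immediately after /g/, so it assimilates completely and surfaces as [g].

[togge]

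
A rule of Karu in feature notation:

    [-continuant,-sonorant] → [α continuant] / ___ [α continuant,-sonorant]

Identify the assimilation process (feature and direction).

The shared variable α links the value of [continuant] on the target to that of the neighbouring obstruent. [continuant] distinguishes stops from fricatives — a manner-of-articulation feature — so this is manner assimilation.
The conditioning segment sits to the right of the focus bar, meaning the trigger follows the segment that changes — regressive assimilation.

regressive manner assimilation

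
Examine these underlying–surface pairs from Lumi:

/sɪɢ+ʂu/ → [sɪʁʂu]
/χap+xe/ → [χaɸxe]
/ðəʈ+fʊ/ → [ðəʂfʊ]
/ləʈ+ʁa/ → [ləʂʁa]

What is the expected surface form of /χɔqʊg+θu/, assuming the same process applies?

[χɔqʊɣθu]

The data show regressive manner assimilation: /ɢ/ → [ʁ] before /ʂ/; /p/ → [ɸ] before /x/; /ʈ/ → [ʂ] before /f/; /ʈ/ → [ʂ] before /ʁ/. In each pair only manner changes, matching the following consonant, while place and voice stay constant.
/g/ is a voiced velar stop. The following trigger /θ/ is a fricative, so /g/ must become a fricative as well.
A voiced velar fricative is [ɣ], so the surface segment is [ɣ].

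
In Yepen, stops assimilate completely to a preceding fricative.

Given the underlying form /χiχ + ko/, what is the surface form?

[χiχχo]

/k/ is the segment targeted by the rule; it sits immediately after /χ/, so it assimilates completely and surfaces as [χ].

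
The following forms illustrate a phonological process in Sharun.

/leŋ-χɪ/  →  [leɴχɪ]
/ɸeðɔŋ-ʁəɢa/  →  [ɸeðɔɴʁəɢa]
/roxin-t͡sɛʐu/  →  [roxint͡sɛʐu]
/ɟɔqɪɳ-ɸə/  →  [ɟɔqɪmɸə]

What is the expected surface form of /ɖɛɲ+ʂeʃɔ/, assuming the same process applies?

[ɖɛɳʂeʃɔ]

The data show regressive place assimilation: /ŋ/ → [ɴ] before /χ/; /ŋ/ → [ɴ] before /ʁ/; /ɳ/ → [m] before /ɸ/. In each pair only place changes, matching the following consonant, while manner and voice stay constant.
No alternation appears in [roxint͡sɛʐu]: there the adjacent consonants already agree in place (/n/ and /t͡s/ are both alveolar), so this form is consistent with the same rule.
/ɲ/ is a voiced palatal nasal. The following trigger /ʂ/ is retroflex, so /ɲ/ must become retroflex as well.
The voiced retroflex nasal is [ɳ], so /ɲ/ → [ɳ].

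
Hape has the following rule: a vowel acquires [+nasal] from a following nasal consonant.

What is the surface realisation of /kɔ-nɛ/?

[kɔ̃nɛ]

The vowel /ɔ/ is adjacent to the following nasal /n/, so it acquires [+nasal] and surfaces as [ɔ̃].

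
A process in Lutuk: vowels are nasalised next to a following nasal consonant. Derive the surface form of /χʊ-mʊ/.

The vowel /ʊ/ is adjacent to the following nasal /m/, so it acquires [+nasal] and surfaces as [ʊ̃].

[χʊ̃mʊ]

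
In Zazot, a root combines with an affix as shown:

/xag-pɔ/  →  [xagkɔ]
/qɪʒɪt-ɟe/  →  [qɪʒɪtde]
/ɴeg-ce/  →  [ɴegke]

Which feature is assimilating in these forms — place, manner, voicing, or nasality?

place

Underlying /p/ is realised as [k] next to /g/; /g/ itself does not change.
The change bilabial → velar matches the place of the preceding /g/, identifying this as place assimilation.
Checking the remaining alternations: /ɟ/ → [d] after /t/ (palatal → alveolar, matching alveolar); /c/ → [k] after /g/ (palatal → velar, matching velar) — only place changes, and always toward the preceding segment.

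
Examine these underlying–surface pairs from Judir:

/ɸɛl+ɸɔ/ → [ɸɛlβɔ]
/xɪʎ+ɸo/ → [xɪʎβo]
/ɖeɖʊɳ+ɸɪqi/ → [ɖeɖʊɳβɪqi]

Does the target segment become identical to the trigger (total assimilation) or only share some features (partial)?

The segment that alternates is /ɸ/, which surfaces as [β] when adjacent to /l/.
/ɸ/ is voiceless while /l/ is voiced; the output [β] is voiced, matching the trigger — so the feature that spreads is voicing.
Place and manner are unchanged, so the assimilation is partial, not total.
The same holds elsewhere in the data: /ɸ/ → [β] after /ʎ/ (voiceless → voiced, matching voiced); /ɸ/ → [β] after /ɳ/ (voiceless → voiced, matching voiced) — only voicing changes, and always toward the preceding segment.

partial assimilation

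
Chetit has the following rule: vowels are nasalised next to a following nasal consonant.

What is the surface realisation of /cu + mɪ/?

/u/ sits next to the nasal /m/ and is therefore nasalised to [ũ].

[cũmɪ]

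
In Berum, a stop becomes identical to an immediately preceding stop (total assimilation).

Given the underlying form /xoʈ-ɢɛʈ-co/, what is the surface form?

[xoʈʈɛʈʈo]

/ɢ/ is the segment targeted by the rule; it sits immediately after /ʈ/, so it assimilates completely and surfaces as [ʈ].
At the second juncture, /c/ likewise becomes [ʈ] adjacent to /ʈ/.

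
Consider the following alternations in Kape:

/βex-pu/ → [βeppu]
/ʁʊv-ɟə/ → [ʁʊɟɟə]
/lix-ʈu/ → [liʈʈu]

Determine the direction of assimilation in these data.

regressive

Underlying /x/ is realised as [p] next to /p/; /p/ itself does not change.
The output [p] is identical to the trigger /p/ — every feature (place, manner, voicing) has been copied — so this is total assimilation.
The other forms behave the same way: /v/ → [ɟ] before /ɟ/; /x/ → [ʈ] before /ʈ/ — in each case the output is a copy of the following consonant.
The trigger is the following segment, so the direction is regressive (anticipatory).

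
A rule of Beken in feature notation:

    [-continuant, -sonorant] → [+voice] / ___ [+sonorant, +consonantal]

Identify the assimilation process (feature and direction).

The target ([-continuant, -sonorant], stops) acquires [+voice] next to a sonorant consonant ([+sonorant, +consonantal]) — it takes on the voicing of its neighbour, so the feature that spreads is voicing.
Since the environment is written after the underscore, the trigger follows the target; the direction is regressive.

regressive voicing assimilation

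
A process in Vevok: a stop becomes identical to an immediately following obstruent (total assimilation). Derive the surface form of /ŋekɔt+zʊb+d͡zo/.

[ŋekɔzzʊd͡zd͡zo]

/t/ is the segment targeted by the rule; it sits immediately before /z/, so it assimilates completely and surfaces as [z].
At the second juncture, /b/ likewise becomes [d͡z] adjacent to /d͡z/.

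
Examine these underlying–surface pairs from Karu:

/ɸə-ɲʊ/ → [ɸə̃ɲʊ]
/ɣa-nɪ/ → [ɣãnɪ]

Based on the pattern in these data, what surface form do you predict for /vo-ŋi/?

The data show regressive nasality assimilation (vowel nasalisation): /ə/ → [ə̃] before /ɲ/; /a/ → [ã] before /n/ — a vowel is nasalised by an immediately following nasal consonant.
/o/ sits next to the nasal /ŋ/ and is therefore nasalised to [õ].

[võŋi]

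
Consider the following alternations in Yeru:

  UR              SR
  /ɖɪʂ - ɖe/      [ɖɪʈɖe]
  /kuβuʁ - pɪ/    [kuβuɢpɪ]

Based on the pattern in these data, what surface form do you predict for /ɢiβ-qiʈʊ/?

The data show regressive manner assimilation: /ʂ/ → [ʈ] before /ɖ/; /ʁ/ → [ɢ] before /p/. In each pair only manner changes, matching the following consonant, while place and voice stay constant.
/β/ is a voiced bilabial fricative. The following trigger /q/ is a stop, so /β/ must become a stop as well.
Changing only its manner to stop gives [b] — the voiced bilabial stop.

[ɢibqiʈʊ]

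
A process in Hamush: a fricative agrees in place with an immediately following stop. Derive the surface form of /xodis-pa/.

/s/ is a voiceless alveolar fricative. The following trigger /p/ is bilabial, so /s/ must become bilabial as well.
The voiceless bilabial fricative is [ɸ], so /s/ → [ɸ].

[xodiɸpa]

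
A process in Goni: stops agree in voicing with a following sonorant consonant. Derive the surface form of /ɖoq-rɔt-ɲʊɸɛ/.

/q/ is a voiceless uvular stop. The following trigger /r/ is voiced, so /q/ must become voiced as well.
Changing only its voicing to voiced gives [ɢ] — the voiced uvular stop.
At the second juncture, /t/ likewise becomes [d] adjacent to /ɲ/.

[ɖoɢrɔdɲʊɸɛ]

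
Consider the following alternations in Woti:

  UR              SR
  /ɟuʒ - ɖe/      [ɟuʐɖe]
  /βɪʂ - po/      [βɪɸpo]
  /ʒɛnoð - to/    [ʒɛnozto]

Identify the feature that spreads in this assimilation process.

place

The segment that alternates is /ʒ/, which surfaces as [ʐ] when adjacent to /ɖ/.
The change postalveolar → retroflex matches the place of the following /ɖ/, identifying this as place assimilation.
The same holds elsewhere in the data: /ʂ/ → [ɸ] before /p/ (retroflex → bilabial, matching bilabial); /ð/ → [z] before /t/ (dental → alveolar, matching alveolar) — only place changes, and always toward the following segment.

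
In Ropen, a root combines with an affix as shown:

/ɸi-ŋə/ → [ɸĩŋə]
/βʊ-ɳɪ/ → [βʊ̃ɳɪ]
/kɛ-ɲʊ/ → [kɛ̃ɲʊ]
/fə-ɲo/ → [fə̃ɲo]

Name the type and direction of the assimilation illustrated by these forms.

regressive nasality assimilation (vowel nasalisation)

The vowel /i/ surfaces as nasalised [ĩ] next to the following nasal /ŋ/ — it has acquired the [+nasal] feature of its neighbour.
Likewise in the remaining data: /ʊ/ → [ʊ̃] before /ɳ/; /ɛ/ → [ɛ̃] before /ɲ/; /ə/ → [ə̃] before /ɲ/ — each time a vowel is nasalised next to a following nasal.
Because the conditioning nasal is to the right of the vowel that changes, the process is regressive (anticipatory).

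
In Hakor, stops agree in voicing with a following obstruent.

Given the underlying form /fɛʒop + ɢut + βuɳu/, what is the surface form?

/p/ is a voiceless bilabial stop. The following trigger /ɢ/ is voiced, so /p/ must become voiced as well.
The voiced bilabial stop is [b], so /p/ → [b].
The same rule applies at the second boundary: /t/ → [d] next to /β/.

[fɛʒobɢudβuɳu]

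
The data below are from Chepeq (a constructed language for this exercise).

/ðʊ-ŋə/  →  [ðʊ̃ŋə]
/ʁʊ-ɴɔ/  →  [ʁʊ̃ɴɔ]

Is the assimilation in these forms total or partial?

partial assimilation

The vowel /ʊ/ surfaces as nasalised [ʊ̃] next to the following nasal /ŋ/ — it has acquired the [+nasal] feature of its neighbour.
The other form shows the same pattern: /ʊ/ → [ʊ̃] before /ɴ/ — each time a vowel is nasalised next to a following nasal.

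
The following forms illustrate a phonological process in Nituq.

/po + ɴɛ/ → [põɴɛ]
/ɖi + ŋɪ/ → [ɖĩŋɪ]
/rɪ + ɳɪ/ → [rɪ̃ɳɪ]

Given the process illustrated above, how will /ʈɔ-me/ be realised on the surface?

[ʈɔ̃me]

The data show regressive nasality assimilation (vowel nasalisation): /o/ → [õ] before /ɴ/; /i/ → [ĩ] before /ŋ/; /ɪ/ → [ɪ̃] before /ɳ/ — a vowel is nasalised by an immediately following nasal consonant.
The vowel /ɔ/ is adjacent to the following nasal /m/, so it acquires [+nasal] and surfaces as [ɔ̃].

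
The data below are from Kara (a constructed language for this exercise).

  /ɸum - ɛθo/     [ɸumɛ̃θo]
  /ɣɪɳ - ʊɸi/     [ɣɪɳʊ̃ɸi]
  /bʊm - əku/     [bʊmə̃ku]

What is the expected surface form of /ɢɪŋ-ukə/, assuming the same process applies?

[ɢɪŋũkə]

The data show progressive nasality assimilation (vowel nasalisation): /ɛ/ → [ɛ̃] after /m/; /ʊ/ → [ʊ̃] after /ɳ/; /ə/ → [ə̃] after /m/ — a vowel is nasalised by an immediately preceding nasal consonant.
/u/ sits next to the nasal /ŋ/ and is therefore nasalised to [ũ].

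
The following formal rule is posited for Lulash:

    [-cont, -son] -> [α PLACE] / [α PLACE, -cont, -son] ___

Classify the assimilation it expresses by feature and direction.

The rule copies the place features (abbreviated [PLACE]) from the environment onto the target, so the assimilating feature is place.
Since the environment is written before the underscore, the trigger precedes the target; the direction is progressive.

progressive place assimilation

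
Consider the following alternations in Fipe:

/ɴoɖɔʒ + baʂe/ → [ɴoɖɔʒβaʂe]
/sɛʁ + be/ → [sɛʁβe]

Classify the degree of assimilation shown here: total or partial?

partial assimilation

The segment that alternates is /b/, which surfaces as [β] when adjacent to /ʒ/.
/b/ is a stop while /ʒ/ is a fricative; the output [β] is a fricative, matching the trigger — so the feature that spreads is manner.
Place and voice are unchanged, so the assimilation is partial, not total.
The same holds elsewhere in the data: /b/ → [β] after /ʁ/ (stop → fricative, matching a fricative) — only manner changes, and always toward the preceding segment.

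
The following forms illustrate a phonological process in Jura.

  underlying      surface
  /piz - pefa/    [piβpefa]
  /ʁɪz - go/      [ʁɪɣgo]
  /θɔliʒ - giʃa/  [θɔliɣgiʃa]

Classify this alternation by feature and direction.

regressive place assimilation

Comparing underlying and surface forms, /z/ → [β] is the alternation; the neighbouring /p/ is constant.
/z/ is alveolar while /p/ is bilabial; the output [β] is bilabial, matching the trigger — so the feature that spreads is place.
Manner and voice are unchanged, so the assimilation is partial, not total.
The other alternating forms pattern the same way: /z/ → [ɣ] before /g/ (alveolar → velar, matching velar); /ʒ/ → [ɣ] before /g/ (postalveolar → velar, matching velar) — only place changes, and always toward the following segment.
The trigger is the following segment, so the direction is regressive (anticipatory).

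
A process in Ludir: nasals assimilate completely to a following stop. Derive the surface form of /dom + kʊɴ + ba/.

/m/ is the segment targeted by the rule; it sits immediately before /k/, so it assimilates completely and surfaces as [k].
The same rule applies at the second boundary: /ɴ/ → [b] next to /b/.

[dokkʊbba]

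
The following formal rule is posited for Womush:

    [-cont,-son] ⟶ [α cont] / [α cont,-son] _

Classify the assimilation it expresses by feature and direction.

progressive manner assimilation

The rule copies [cont] (continuancy) from the environment onto the target stops; since [±cont] encodes the stop/fricative manner contrast, the assimilating dimension is manner.
The conditioning segment sits to the left of the focus bar, meaning the trigger precedes the segment that changes — progressive assimilation.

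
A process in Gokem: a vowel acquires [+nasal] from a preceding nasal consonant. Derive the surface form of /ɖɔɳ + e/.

[ɖɔɳẽ]

/e/ sits next to the nasal /ɳ/ and is therefore nasalised to [ẽ].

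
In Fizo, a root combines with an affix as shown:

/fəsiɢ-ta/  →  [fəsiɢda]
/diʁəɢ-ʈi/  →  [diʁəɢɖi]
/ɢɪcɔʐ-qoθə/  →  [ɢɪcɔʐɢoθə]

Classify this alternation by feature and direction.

progressive voicing assimilation

Underlying /t/ is realised as [d] next to /ɢ/; /ɢ/ itself does not change.
/t/ is voiceless while /ɢ/ is voiced; the output [d] is voiced, matching the trigger — so the feature that spreads is voicing.
Place and manner are unchanged, so the assimilation is partial, not total.
The same holds elsewhere in the data: /ʈ/ → [ɖ] after /ɢ/ (voiceless → voiced, matching voiced); /q/ → [ɢ] after /ʐ/ (voiceless → voiced, matching voiced) — only voicing changes, and always toward the preceding segment.
The trigger is the preceding segment, so the direction is progressive (perseverative).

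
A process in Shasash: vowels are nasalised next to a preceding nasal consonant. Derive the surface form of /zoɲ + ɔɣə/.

/ɔ/ sits next to the nasal /ɲ/ and is therefore nasalised to [ɔ̃].

[zoɲɔ̃ɣə]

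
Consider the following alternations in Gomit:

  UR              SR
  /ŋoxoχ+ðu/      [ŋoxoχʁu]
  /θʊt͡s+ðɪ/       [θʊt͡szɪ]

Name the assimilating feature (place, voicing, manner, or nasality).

Underlying /ð/ is realised as [ʁ] next to /χ/; /χ/ itself does not change.
/ð/ is dental while /χ/ is uvular; the output [ʁ] is uvular, matching the trigger — so the feature that spreads is place.
The other alternating form patterns the same way: /ð/ → [z] after /t͡s/ (dental → alveolar, matching alveolar) — only place changes, and always toward the preceding segment.

place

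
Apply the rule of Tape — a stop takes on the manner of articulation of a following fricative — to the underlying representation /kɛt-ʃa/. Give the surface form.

[kɛsʃa]

/t/ is a voiceless alveolar stop. The following trigger /ʃ/ is a fricative, so /t/ must become a fricative as well.
The voiceless alveolar fricative is [s], so /t/ → [s].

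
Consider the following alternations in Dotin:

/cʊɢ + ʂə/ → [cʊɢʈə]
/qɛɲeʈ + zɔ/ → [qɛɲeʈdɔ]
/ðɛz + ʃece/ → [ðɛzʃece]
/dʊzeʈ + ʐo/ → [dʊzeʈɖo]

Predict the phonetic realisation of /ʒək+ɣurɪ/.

[ʒəkgurɪ]

The data show progressive manner assimilation: /ʂ/ → [ʈ] after /ɢ/; /z/ → [d] after /ʈ/; /ʐ/ → [ɖ] after /ʈ/. In each pair only manner changes, matching the preceding consonant, while place and voice stay constant.
Nothing changes in [ðɛzʃece]: there the adjacent consonants already agree in manner (/ʃ/ and /z/ are both fricatives), so this form is consistent with the same rule.
The rule targets /ɣ/ (voiced velar fricative), which sits after the trigger /k/ (stop).
A voiced velar stop is [g], so the surface segment is [g].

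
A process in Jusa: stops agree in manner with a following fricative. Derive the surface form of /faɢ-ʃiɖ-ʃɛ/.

/ɢ/ is a voiced uvular stop. The following trigger /ʃ/ is a fricative, so /ɢ/ must become a fricative as well.
Changing only its manner to fricative gives [ʁ] — the voiced uvular fricative.
At the second juncture, /ɖ/ likewise becomes [ʐ] adjacent to /ʃ/.

[faʁʃiʐʃɛ]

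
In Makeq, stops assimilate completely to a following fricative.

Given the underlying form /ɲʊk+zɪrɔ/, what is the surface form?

/k/ is the segment targeted by the rule; it sits immediately before /z/, so it assimilates completely and surfaces as [z].

[ɲʊzzɪrɔ]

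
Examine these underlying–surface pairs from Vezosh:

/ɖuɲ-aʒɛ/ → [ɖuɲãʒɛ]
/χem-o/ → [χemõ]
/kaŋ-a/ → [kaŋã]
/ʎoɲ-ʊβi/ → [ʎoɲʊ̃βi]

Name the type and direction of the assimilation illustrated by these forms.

progressive nasality assimilation (vowel nasalisation)

The vowel /a/ surfaces as nasalised [ã] next to the preceding nasal /ɲ/ — it has acquired the [+nasal] feature of its neighbour.
Likewise in the remaining data: /o/ → [õ] after /m/; /a/ → [ã] after /ŋ/; /ʊ/ → [ʊ̃] after /ɲ/ — each time a vowel is nasalised next to a preceding nasal.
Because the conditioning nasal is to the left of the vowel that changes, the process is progressive (perseverative).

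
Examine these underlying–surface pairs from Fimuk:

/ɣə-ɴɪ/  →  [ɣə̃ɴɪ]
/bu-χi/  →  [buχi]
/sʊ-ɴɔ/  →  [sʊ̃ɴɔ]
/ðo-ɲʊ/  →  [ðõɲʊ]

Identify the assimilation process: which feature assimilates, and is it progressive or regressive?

The vowel /ə/ surfaces as nasalised [ə̃] next to the following nasal /ɴ/ — it has acquired the [+nasal] feature of its neighbour.
Likewise in the remaining data: /ʊ/ → [ʊ̃] before /ɴ/; /o/ → [õ] before /ɲ/ — each time a vowel is nasalised next to a following nasal.
No change occurs in [buχi] because the vowel at the boundary is adjacent to an oral consonant, not a nasal (/u/ next to /χ/).
Because the conditioning nasal is to the right of the vowel that changes, the process is regressive (anticipatory).

regressive nasality assimilation (vowel nasalisation)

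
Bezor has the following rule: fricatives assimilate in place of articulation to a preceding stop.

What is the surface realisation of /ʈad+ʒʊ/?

The rule targets /ʒ/ (voiced postalveolar fricative), which sits after the trigger /d/ (alveolar).
The voiced alveolar fricative is [z], so /ʒ/ → [z].

[ʈadzʊ]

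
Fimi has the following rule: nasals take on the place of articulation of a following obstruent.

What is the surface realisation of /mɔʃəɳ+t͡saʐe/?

[mɔʃənt͡saʐe]

The rule targets /ɳ/ (voiced retroflex nasal), which sits before the trigger /t͡s/ (alveolar).
A voiced alveolar nasal is [n], so the surface segment is [n].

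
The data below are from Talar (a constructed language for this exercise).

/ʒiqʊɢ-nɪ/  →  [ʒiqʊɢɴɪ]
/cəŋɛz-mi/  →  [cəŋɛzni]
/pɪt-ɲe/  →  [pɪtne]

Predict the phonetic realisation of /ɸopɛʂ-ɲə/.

The data show progressive place assimilation: /n/ → [ɴ] after /ɢ/; /m/ → [n] after /z/; /ɲ/ → [n] after /t/. In each pair only place changes, matching the preceding consonant, while manner and voice stay constant.
/ɲ/ is a voiced palatal nasal. The preceding trigger /ʂ/ is retroflex, so /ɲ/ must become retroflex as well.
The voiced retroflex nasal is [ɳ], so /ɲ/ → [ɳ].

[ɸopɛʂɳə]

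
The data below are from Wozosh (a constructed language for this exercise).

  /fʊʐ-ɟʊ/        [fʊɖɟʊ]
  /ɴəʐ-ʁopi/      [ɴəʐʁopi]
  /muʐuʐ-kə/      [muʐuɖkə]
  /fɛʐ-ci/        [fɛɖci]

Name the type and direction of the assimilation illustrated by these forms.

regressive manner assimilation

Comparing underlying and surface forms, /ʐ/ → [ɖ] is the alternation; the neighbouring /ɟ/ is constant.
/ʐ/ is a fricative while /ɟ/ is a stop; the output [ɖ] is a stop, matching the trigger — so the feature that spreads is manner.
Place and voice are unchanged, so the assimilation is partial, not total.
Checking the remaining alternations: /ʐ/ → [ɖ] before /k/ (fricative → stop, matching a stop); /ʐ/ → [ɖ] before /c/ (fricative → stop, matching a stop) — only manner changes, and always toward the following segment.
No alternation appears in [ɴəʐʁopi]: there the adjacent consonants already agree in manner (/ʐ/ and /ʁ/ are both fricatives), so this form is consistent with the same rule.
Since the segment that changes precedes the conditioning segment, the assimilation is regressive.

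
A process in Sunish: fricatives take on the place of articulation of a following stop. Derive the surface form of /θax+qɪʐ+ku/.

[θaχqɪɣku]

/x/ is a voiceless velar fricative. The following trigger /q/ is uvular, so /x/ must become uvular as well.
Changing only its place to uvular gives [χ] — the voiceless uvular fricative.
The same rule applies at the second boundary: /ʐ/ → [ɣ] next to /k/.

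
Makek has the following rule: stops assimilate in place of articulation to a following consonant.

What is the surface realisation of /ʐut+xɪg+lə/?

[ʐukxɪdlə]

The rule targets /t/ (voiceless alveolar stop), which sits before the trigger /x/ (velar).
Changing only its place to velar gives [k] — the voiceless velar stop.
The same rule applies at the second boundary: /g/ → [d] next to /l/.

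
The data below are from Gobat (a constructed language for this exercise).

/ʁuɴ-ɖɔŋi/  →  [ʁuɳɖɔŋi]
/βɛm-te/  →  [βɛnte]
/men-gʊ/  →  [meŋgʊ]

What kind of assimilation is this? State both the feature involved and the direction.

Underlying /ɴ/ is realised as [ɳ] next to /ɖ/; /ɖ/ itself does not change.
The change uvular → retroflex matches the place of the following /ɖ/, identifying this as place assimilation.
Manner and voice are unchanged, so the assimilation is partial, not total.
The same holds elsewhere in the data: /m/ → [n] before /t/ (bilabial → alveolar, matching alveolar); /n/ → [ŋ] before /g/ (alveolar → velar, matching velar) — only place changes, and always toward the following segment.
The trigger is the following segment, so the direction is regressive (anticipatory).

regressive place assimilation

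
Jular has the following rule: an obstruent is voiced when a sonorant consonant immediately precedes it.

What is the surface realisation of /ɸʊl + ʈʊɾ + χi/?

[ɸʊlɖʊɾʁi]

/ʈ/ is a voiceless retroflex stop. The preceding trigger /l/ is voiced, so /ʈ/ must become voiced as well.
The voiced retroflex stop is [ɖ], so /ʈ/ → [ɖ].
The same rule applies at the second boundary: /χ/ → [ʁ] next to /ɾ/.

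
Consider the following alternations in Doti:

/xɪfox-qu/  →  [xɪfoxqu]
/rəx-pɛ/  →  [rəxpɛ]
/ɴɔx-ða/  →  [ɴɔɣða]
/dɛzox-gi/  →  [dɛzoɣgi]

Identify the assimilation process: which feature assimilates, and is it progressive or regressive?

regressive voicing assimilation

Underlying /x/ is realised as [ɣ] next to /ð/; /ð/ itself does not change.
The change voiceless → voiced matches the voicing of the following /ð/, identifying this as voicing assimilation.
Place and manner are unchanged, so the assimilation is partial, not total.
The other alternating form patterns the same way: /x/ → [ɣ] before /g/ (voiceless → voiced, matching voiced) — only voicing changes, and always toward the following segment.
Nothing changes in [xɪfoxqu], [rəxpɛ]: there the adjacent consonants already agree in voicing (/x/ and /q/ are both voiceless; /x/ and /p/ are both voiceless), so these forms are consistent with the same rule.
The trigger is the following segment, so the direction is regressive (anticipatory).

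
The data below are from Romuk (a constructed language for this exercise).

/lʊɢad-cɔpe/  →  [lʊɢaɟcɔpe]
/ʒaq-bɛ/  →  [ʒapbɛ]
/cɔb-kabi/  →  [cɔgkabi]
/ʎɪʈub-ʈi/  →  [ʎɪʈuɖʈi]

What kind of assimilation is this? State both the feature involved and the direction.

Comparing underlying and surface forms, /d/ → [ɟ] is the alternation; the neighbouring /c/ is constant.
The change alveolar → palatal matches the place of the following /c/, identifying this as place assimilation.
Manner and voice are unchanged, so the assimilation is partial, not total.
The other alternating forms pattern the same way: /q/ → [p] before /b/ (uvular → bilabial, matching bilabial); /b/ → [g] before /k/ (bilabial → velar, matching velar); /b/ → [ɖ] before /ʈ/ (bilabial → retroflex, matching retroflex) — only place changes, and always toward the following segment.
Since the segment that changes precedes the conditioning segment, the assimilation is regressive.

regressive place assimilation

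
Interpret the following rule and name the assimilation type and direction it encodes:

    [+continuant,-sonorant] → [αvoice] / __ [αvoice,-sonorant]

The shared variable α links the value of [voice] on the target to the same value on the neighbouring segment, so voicing is the feature that assimilates.
The conditioning segment sits to the right of the focus bar, meaning the trigger follows the segment that changes — regressive assimilation.

regressive voicing assimilation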